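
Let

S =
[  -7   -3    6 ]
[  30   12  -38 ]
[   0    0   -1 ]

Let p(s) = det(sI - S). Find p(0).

p(0) = det(0·I − S) = det(−S) = (−1)^3·det(S).
det(S) = -6, so p(0) = 6.

6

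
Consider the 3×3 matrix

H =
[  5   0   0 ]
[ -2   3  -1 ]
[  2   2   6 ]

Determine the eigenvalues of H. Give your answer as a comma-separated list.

Set up det(μI - H) = 0.
Expanding the 3×3 determinant: p(μ) = μ^3 - 14μ^2 + 65μ - 100.
Rational-root test: μ = 4 gives p(4) = 0.
Dividing by (μ - 4) leaves μ^2 - 10μ + 25.
The quadratic factor is (μ - 5)^2.
Eigenvalues: 4, 5, 5.

4, 5, 5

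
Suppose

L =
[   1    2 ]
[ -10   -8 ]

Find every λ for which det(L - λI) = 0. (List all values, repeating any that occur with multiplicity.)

-4, -3

det(L - sI) = (1 - s)(-8 - s) - (2)·(-10) = s^2 + 7s + 12.
This factors as (s + 4)·(s + 3) = 0.
Eigenvalues: -4, -3.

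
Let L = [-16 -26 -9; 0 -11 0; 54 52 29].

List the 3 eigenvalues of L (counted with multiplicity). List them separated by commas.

-11, 2, 11

The characteristic polynomial is p(r) = det(rI - L).
Cofactor expansion gives p(r) = r^3 - 2r^2 - 121r + 242.
Rational-root test: r = 11 gives p(11) = 0.
Dividing by (r - 11) leaves r^2 + 9r - 22.
The quadratic factors as (r + 11)·(r - 2).
Eigenvalues: -11, 2, 11.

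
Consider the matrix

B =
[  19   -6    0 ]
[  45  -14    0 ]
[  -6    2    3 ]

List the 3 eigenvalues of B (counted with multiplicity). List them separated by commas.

1, 3, 4

Set up det(λI - B) = 0.
Expanding the 3×3 determinant: p(λ) = λ^3 - 8λ^2 + 19λ - 12.
Try λ = 3: p(3) = 0, so 3 is a root.
Dividing by (λ - 3) leaves λ^2 - 5λ + 4.
The quadratic factors as (λ - 1)·(λ - 4).
Eigenvalues: 1, 3, 4.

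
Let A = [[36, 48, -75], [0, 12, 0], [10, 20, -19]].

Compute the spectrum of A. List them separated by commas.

6, 11, 12

Set up det(rI - A) = 0.
Cofactor expansion gives p(r) = r^3 - 29r^2 + 270r - 792.
Rational-root test: r = 12 gives p(12) = 0.
Factor out (r - 12): p(r) = (r - 12)·(r^2 - 17r + 66).
The quadratic factors as (r - 6)·(r - 11).
Eigenvalues: 6, 11, 12.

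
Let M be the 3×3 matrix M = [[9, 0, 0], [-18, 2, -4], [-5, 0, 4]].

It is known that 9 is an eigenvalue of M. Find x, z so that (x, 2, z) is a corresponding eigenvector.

We need (M - 9I)v = 0.
M - 9I = [[0, 0, 0], [-18, -7, -4], [-5, 0, -5]].
Row 1: (0)·x + (0)·2 + (0)·z = 0
Row 2: (-18)·x + (-7)·2 + (-4)·z = 0
Row 3: (-5)·x + (0)·2 + (-5)·z = 0
Solving gives x = -1, z = 1.
Check: M·(-1, 2, 1) = (-9, 18, 9) = 9·(-1, 2, 1).

-1, 1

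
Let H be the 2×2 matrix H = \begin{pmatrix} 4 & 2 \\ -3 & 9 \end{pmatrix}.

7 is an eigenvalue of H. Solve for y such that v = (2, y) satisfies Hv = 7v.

We need (H - 7I)v = 0.
H - 7I = [[-3, 2], [-3, 2]].
Row 1: (-3)·2 + (2)·y = 0
Row 2: (-3)·2 + (2)·y = 0
Solving gives y = 3.
Check: H·(2, 3) = (14, 21) = 7·(2, 3).

3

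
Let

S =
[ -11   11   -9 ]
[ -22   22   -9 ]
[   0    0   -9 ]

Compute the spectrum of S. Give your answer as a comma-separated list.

-9, 0, 11

Set up det(λI - S) = 0.
Expanding along the first row, p(λ) = λ^3 - 2λ^2 - 99λ.
Try λ = -9: p(-9) = 0, so -9 is a root.
Dividing by (λ + 9) leaves λ^2 - 11λ.
The quadratic factors as λ·(λ - 11).
Eigenvalues: -9, 0, 11.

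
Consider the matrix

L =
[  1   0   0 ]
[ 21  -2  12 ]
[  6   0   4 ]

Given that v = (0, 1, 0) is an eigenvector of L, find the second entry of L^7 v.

First find the eigenvalue: Lv = (0, -2, 0) = -2·(0, 1, 0), so λ = -2.
Then L^7 v = λ^7·v = (-2)^7·(0, 1, 0) = -128·(0, 1, 0) = (0, -128, 0).

-128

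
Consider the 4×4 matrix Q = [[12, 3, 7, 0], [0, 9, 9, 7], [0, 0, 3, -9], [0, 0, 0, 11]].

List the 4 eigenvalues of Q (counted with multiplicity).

3, 9, 11, 12

Q is upper triangular, so its eigenvalues are the diagonal entries.
Diagonal: 12, 9, 3, 11.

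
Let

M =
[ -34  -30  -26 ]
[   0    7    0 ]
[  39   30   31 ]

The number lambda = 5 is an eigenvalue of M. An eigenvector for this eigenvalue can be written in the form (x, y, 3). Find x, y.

-2, 0

We need (M - 5I)v = 0.
M - 5I = [[-39, -30, -26], [0, 2, 0], [39, 30, 26]].
Row 1: (-39)·x + (-30)·y + (-26)·3 = 0
Row 2: (0)·x + (2)·y + (0)·3 = 0
Row 3: (39)·x + (30)·y + (26)·3 = 0
Solving gives x = -2, y = 0.
Check: M·(-2, 0, 3) = (-10, 0, 15) = 5·(-2, 0, 3).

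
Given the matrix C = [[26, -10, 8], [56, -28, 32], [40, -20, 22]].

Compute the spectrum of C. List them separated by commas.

2, 6, 12

The characteristic polynomial is p(μ) = det(μI - C).
Expanding along the first row, p(μ) = μ^3 - 20μ^2 + 108μ - 144.
Since p(12) = 0, μ = 12 is a root.
Dividing by (μ - 12) leaves μ^2 - 8μ + 12.
The quadratic factors as (μ - 2)·(μ - 6).
Eigenvalues: 2, 6, 12.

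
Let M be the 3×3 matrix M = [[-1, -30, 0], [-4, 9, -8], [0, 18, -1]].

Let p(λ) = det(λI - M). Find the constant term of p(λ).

15

p(λ) = λ^3 - 7λ^2 + 7λ + 15.
The constant term is 15.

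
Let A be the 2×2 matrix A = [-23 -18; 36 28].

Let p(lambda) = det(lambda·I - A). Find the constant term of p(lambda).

p(lambda) = lambda^2 - 5·lambda + 4.
The constant term is 4.

4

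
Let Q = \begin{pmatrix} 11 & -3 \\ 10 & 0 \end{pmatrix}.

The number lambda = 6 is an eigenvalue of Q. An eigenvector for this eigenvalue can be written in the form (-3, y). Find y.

We need (Q - 6I)v = 0.
Q - 6I = [[5, -3], [10, -6]].
Row 1: (5)·-3 + (-3)·y = 0
Row 2: (10)·-3 + (-6)·y = 0
Solving gives y = -5.
Check: Q·(-3, -5) = (-18, -30) = 6·(-3, -5).

-5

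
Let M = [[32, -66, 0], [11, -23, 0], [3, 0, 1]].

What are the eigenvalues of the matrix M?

Set up det(tI - M) = 0.
Expanding along the first row, p(t) = t^3 - 10t^2 - t + 10.
Try t = -1: p(-1) = 0, so -1 is a root.
Factor out (t + 1): p(t) = (t + 1)·(t^2 - 11t + 10).
The quadratic factors as (t - 1)·(t - 10).
Eigenvalues: -1, 1, 10.

-1, 1, 10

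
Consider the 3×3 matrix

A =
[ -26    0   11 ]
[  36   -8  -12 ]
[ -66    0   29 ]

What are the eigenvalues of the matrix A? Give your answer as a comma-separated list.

-8, -4, 7

Compute the characteristic polynomial p(s) = det(sI - A).
Expanding along the first row, p(s) = s^3 + 5s^2 - 52s - 224.
Since p(7) = 0, s = 7 is a root.
Dividing by (s - 7) leaves s^2 + 12s + 32.
The quadratic factors as (s + 8)·(s + 4).
Eigenvalues: -8, -4, 7.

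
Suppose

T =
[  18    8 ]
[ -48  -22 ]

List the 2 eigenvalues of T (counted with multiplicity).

-6, 2

det(T - sI) = (18 - s)(-22 - s) - (8)·(-48) = s^2 + 4s - 12.
This factors as (s + 6)·(s - 2) = 0.
Eigenvalues: -6, 2.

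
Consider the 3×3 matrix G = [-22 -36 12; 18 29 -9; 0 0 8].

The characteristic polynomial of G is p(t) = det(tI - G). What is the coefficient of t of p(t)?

66

p(t) = t^3 - 15t^2 + 66t - 80.
The coefficient of t is 66.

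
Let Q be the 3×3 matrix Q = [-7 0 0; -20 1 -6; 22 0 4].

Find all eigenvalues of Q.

-7, 1, 4

Set up det(rI - Q) = 0.
Expanding the 3×3 determinant: p(r) = r^3 + 2r^2 - 31r + 28.
Try r = 1: p(1) = 0, so 1 is a root.
Factor out (r - 1): p(r) = (r - 1)·(r^2 + 3r - 28).
The quadratic factors as (r + 7)·(r - 4).
Eigenvalues: -7, 1, 4.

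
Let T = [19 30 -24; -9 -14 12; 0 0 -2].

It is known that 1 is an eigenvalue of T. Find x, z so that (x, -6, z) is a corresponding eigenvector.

10, 0

We need (T - 1I)v = 0.
T - 1I = [[18, 30, -24], [-9, -15, 12], [0, 0, -3]].
Row 1: (18)·x + (30)·-6 + (-24)·z = 0
Row 2: (-9)·x + (-15)·-6 + (12)·z = 0
Row 3: (0)·x + (0)·-6 + (-3)·z = 0
Solving gives x = 10, z = 0.
Check: T·(10, -6, 0) = (10, -6, 0) = 1·(10, -6, 0).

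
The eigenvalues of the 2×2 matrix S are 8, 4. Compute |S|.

32

det(S) is the product of the eigenvalues: (8) · (4) = 32.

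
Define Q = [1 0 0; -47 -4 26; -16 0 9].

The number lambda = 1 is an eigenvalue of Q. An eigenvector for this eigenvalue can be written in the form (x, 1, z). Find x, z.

1, 2

We need (Q - 1I)v = 0.
Q - 1I = [[0, 0, 0], [-47, -5, 26], [-16, 0, 8]].
Row 1: (0)·x + (0)·1 + (0)·z = 0
Row 2: (-47)·x + (-5)·1 + (26)·z = 0
Row 3: (-16)·x + (0)·1 + (8)·z = 0
Solving gives x = 1, z = 2.
Check: Q·(1, 1, 2) = (1, 1, 2) = 1·(1, 1, 2).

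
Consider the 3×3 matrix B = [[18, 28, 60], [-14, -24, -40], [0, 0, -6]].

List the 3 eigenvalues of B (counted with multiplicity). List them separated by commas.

-10, -6, 4

Set up det(μI - B) = 0.
Expanding the 3×3 determinant: p(μ) = μ^3 + 12μ^2 - 4μ - 240.
Rational-root test: μ = 4 gives p(4) = 0.
Dividing by (μ - 4) leaves μ^2 + 16μ + 60.
The quadratic factors as (μ + 10)·(μ + 6).
Eigenvalues: -10, -6, 4.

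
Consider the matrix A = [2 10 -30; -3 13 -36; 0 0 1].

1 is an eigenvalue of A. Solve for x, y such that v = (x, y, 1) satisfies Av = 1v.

We need (A - 1I)v = 0.
A - 1I = [[1, 10, -30], [-3, 12, -36], [0, 0, 0]].
Row 1: (1)·x + (10)·y + (-30)·1 = 0
Row 2: (-3)·x + (12)·y + (-36)·1 = 0
Row 3: (0)·x + (0)·y + (0)·1 = 0
Solving gives x = 0, y = 3.
Check: A·(0, 3, 1) = (0, 3, 1) = 1·(0, 3, 1).

0, 3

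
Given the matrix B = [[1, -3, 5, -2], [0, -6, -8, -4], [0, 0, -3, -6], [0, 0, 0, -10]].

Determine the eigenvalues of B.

B is upper triangular, so its eigenvalues are the diagonal entries.
Diagonal: 1, -6, -3, -10.

-10, -6, -3, 1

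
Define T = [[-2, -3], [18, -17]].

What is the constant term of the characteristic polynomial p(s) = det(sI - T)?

88

p(0) = det(0·I − T) = det(−T) = (−1)^2·det(T).
det(T) = 88, so p(0) = 88.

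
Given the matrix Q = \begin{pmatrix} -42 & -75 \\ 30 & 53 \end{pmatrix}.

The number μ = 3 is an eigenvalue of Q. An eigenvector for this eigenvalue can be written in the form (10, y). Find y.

-6

We need (Q - 3I)v = 0.
Q - 3I = [[-45, -75], [30, 50]].
Row 1: (-45)·10 + (-75)·y = 0
Row 2: (30)·10 + (50)·y = 0
Solving gives y = -6.
Check: Q·(10, -6) = (30, -18) = 3·(10, -6).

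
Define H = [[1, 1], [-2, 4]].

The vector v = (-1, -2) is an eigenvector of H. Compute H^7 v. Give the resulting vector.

First find the eigenvalue: Hv = (-3, -6) = 3·(-1, -2), so λ = 3.
Then H^7 v = λ^7·v = 3^7·(-1, -2) = 2187·(-1, -2) = (-2187, -4374).

(-2187, -4374)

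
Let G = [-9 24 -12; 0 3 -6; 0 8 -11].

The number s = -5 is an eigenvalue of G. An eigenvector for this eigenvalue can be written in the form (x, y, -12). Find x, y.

We need (G + 5I)v = 0.
G + 5I = [[-4, 24, -12], [0, 8, -6], [0, 8, -6]].
Row 1: (-4)·x + (24)·y + (-12)·-12 = 0
Row 2: (0)·x + (8)·y + (-6)·-12 = 0
Row 3: (0)·x + (8)·y + (-6)·-12 = 0
Solving gives x = -18, y = -9.
Check: G·(-18, -9, -12) = (90, 45, 60) = -5·(-18, -9, -12).

-18, -9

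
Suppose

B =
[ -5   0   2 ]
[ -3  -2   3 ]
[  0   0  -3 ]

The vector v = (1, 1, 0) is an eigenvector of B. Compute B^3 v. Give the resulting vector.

First find the eigenvalue: Bv = (-5, -5, 0) = -5·(1, 1, 0), so λ = -5.
Then B^3 v = λ^3·v = (-5)^3·(1, 1, 0) = -125·(1, 1, 0) = (-125, -125, 0).

(-125, -125, 0)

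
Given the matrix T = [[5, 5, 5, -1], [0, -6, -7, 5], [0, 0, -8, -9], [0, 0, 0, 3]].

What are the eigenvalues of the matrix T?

-8, -6, 3, 5

T is upper triangular, so its eigenvalues are the diagonal entries.
Diagonal: 5, -6, -8, 3.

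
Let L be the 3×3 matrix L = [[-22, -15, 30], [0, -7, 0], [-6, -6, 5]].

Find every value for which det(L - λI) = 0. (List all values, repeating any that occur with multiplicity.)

The characteristic polynomial is p(s) = det(sI - L).
Expanding along the first row, p(s) = s^3 + 24s^2 + 189s + 490.
Since p(-7) = 0, s = -7 is a root.
Dividing by (s + 7) leaves s^2 + 17s + 70.
The quadratic factors as (s + 10)·(s + 7).
Eigenvalues: -10, -7, -7.

-10, -7, -7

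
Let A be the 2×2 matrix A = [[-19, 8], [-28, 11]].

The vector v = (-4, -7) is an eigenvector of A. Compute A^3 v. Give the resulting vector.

(500, 875)

First find the eigenvalue: Av = (20, 35) = -5·(-4, -7), so λ = -5.
Then A^3 v = λ^3·v = (-5)^3·(-4, -7) = -125·(-4, -7) = (500, 875).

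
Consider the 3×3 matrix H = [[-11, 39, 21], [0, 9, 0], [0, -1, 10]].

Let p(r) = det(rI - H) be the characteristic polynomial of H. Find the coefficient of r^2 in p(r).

-8

The coefficient of r^2 of det(rI - H) is −trace(H).
trace(H) = (-11) + (9) + (10) = 8, so the coefficient is -8.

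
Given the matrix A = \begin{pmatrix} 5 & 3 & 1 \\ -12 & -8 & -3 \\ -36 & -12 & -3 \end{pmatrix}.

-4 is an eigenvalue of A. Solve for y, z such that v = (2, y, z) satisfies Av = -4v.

We need (A + 4I)v = 0.
A + 4I = [[9, 3, 1], [-12, -4, -3], [-36, -12, 1]].
Row 1: (9)·2 + (3)·y + (1)·z = 0
Row 2: (-12)·2 + (-4)·y + (-3)·z = 0
Row 3: (-36)·2 + (-12)·y + (1)·z = 0
Solving gives y = -6, z = 0.
Check: A·(2, -6, 0) = (-8, 24, 0) = -4·(2, -6, 0).

-6, 0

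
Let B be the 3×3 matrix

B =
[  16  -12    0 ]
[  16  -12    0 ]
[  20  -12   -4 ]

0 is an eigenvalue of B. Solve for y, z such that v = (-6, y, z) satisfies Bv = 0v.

-8, -6

We need (B)v = 0.
B = [[16, -12, 0], [16, -12, 0], [20, -12, -4]].
Row 1: (16)·-6 + (-12)·y + (0)·z = 0
Row 2: (16)·-6 + (-12)·y + (0)·z = 0
Row 3: (20)·-6 + (-12)·y + (-4)·z = 0
Solving gives y = -8, z = -6.
Check: B·(-6, -8, -6) = (0, 0, 0) = 0·(-6, -8, -6).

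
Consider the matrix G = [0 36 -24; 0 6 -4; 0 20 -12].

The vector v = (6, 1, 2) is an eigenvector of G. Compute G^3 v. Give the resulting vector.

(-48, -8, -16)

First find the eigenvalue: Gv = (-12, -2, -4) = -2·(6, 1, 2), so λ = -2.
Then G^3 v = λ^3·v = (-2)^3·(6, 1, 2) = -8·(6, 1, 2) = (-48, -8, -16).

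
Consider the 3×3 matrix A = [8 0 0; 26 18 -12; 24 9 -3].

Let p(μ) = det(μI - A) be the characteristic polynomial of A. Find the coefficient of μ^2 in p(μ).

The coefficient of μ^2 of det(μI - A) is −trace(A).
trace(A) = (8) + (18) + (-3) = 23, so the coefficient is -23.

-23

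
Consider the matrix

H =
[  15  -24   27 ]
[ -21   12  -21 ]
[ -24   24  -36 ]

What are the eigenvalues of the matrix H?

Set up det(rI - H) = 0.
Expanding along the first row, p(r) = r^3 + 9r^2 - 144r - 1296.
Rational-root test: r = 12 gives p(12) = 0.
Factor out (r - 12): p(r) = (r - 12)·(r^2 + 21r + 108).
The quadratic factors as (r + 12)·(r + 9).
Eigenvalues: -12, -9, 12.

-12, -9, 12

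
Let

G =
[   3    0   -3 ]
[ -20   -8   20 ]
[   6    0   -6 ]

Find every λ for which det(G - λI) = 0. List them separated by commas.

-8, -3, 0

Compute the characteristic polynomial p(lambda) = det(lambda·I - G).
Expanding along the first row, p(lambda) = lambda^3 + 11·lambda^2 + 24·lambda.
Try lambda = -3: p(-3) = 0, so -3 is a root.
Factor out (lambda + 3): p(lambda) = (lambda + 3)·(lambda^2 + 8·lambda).
The quadratic factors as (lambda + 8)·lambda.
Eigenvalues: -8, -3, 0.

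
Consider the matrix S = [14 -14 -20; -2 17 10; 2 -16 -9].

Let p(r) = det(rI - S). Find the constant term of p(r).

-110

p(r) = r^3 - 22r^2 + 131r - 110.
The constant term is -110.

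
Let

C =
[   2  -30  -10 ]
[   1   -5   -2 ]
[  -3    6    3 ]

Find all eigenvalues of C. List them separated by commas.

Set up det(lambda·I - C) = 0.
Expanding the 3×3 determinant: p(lambda) = lambda^3 - 7·lambda + 6.
Try lambda = 2: p(2) = 0, so 2 is a root.
Dividing by (lambda - 2) leaves lambda^2 + 2·lambda - 3.
The quadratic factors as (lambda + 3)·(lambda - 1).
Eigenvalues: -3, 1, 2.

-3, 1, 2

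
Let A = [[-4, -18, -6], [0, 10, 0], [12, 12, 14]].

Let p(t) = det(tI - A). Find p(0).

p(0) = det(0·I − A) = det(−A) = (−1)^3·det(A).
det(A) = 160, so p(0) = -160.

-160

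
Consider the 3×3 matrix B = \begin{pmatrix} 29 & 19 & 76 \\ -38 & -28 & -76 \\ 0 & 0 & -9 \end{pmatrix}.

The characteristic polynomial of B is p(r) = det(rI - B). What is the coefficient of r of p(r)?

p(r) = r^3 + 8r^2 - 99r - 810.
The coefficient of r is -99.

-99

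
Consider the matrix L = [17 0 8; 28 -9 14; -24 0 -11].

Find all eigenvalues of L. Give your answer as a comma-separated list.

-9, 1, 5

The characteristic polynomial is p(t) = det(tI - L).
Expanding the 3×3 determinant: p(t) = t^3 + 3t^2 - 49t + 45.
Try t = 5: p(5) = 0, so 5 is a root.
Factor out (t - 5): p(t) = (t - 5)·(t^2 + 8t - 9).
The quadratic factors as (t + 9)·(t - 1).
Eigenvalues: -9, 1, 5.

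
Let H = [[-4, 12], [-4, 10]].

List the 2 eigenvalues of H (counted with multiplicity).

2, 4

det(H - lambda·I) = (-4 - lambda)(10 - lambda) - (12)·(-4) = lambda^2 - 6·lambda + 8.
This factors as (lambda - 2)·(lambda - 4) = 0.
Eigenvalues: 2, 4.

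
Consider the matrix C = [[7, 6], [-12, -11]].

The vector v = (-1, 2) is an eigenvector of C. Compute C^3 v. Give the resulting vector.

(125, -250)

First find the eigenvalue: Cv = (5, -10) = -5·(-1, 2), so λ = -5.
Then C^3 v = λ^3·v = (-5)^3·(-1, 2) = -125·(-1, 2) = (125, -250).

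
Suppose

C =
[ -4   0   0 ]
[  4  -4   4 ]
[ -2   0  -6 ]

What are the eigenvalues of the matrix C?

The characteristic polynomial is p(μ) = det(μI - C).
Expanding the 3×3 determinant: p(μ) = μ^3 + 14μ^2 + 64μ + 96.
Since p(-4) = 0, μ = -4 is a root.
Dividing by (μ + 4) leaves μ^2 + 10μ + 24.
The quadratic factors as (μ + 6)·(μ + 4).
Eigenvalues: -6, -4, -4.

-6, -4, -4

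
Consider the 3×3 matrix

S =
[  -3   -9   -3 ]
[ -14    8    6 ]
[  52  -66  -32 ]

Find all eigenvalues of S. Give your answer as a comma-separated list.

Set up det(λI - S) = 0.
Cofactor expansion gives p(λ) = λ^3 + 27λ^2 + 242λ + 720.
Rational-root test: λ = -8 gives p(-8) = 0.
Dividing by (λ + 8) leaves λ^2 + 19λ + 90.
The quadratic factors as (λ + 10)·(λ + 9).
Eigenvalues: -10, -9, -8.

-10, -9, -8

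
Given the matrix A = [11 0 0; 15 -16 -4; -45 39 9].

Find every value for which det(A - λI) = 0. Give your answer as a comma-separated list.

-4, -3, 11

Compute the characteristic polynomial p(t) = det(tI - A).
Expanding the 3×3 determinant: p(t) = t^3 - 4t^2 - 65t - 132.
Rational-root test: t = -3 gives p(-3) = 0.
Factor out (t + 3): p(t) = (t + 3)·(t^2 - 7t - 44).
The quadratic factors as (t + 4)·(t - 11).
Eigenvalues: -4, -3, 11.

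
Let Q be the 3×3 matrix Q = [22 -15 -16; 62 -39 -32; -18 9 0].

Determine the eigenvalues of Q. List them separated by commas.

-9, -8, 0

Set up det(sI - Q) = 0.
Cofactor expansion gives p(s) = s^3 + 17s^2 + 72s.
Rational-root test: s = 0 gives p(0) = 0.
Dividing by s leaves s^2 + 17s + 72.
The quadratic factors as (s + 9)·(s + 8).
Eigenvalues: -9, -8, 0.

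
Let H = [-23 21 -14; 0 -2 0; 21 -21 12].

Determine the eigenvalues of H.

-9, -2, -2

Set up det(λI - H) = 0.
Cofactor expansion gives p(λ) = λ^3 + 13λ^2 + 40λ + 36.
Rational-root test: λ = -2 gives p(-2) = 0.
Factor out (λ + 2): p(λ) = (λ + 2)·(λ^2 + 11λ + 18).
The quadratic factors as (λ + 9)·(λ + 2).
Eigenvalues: -9, -2, -2.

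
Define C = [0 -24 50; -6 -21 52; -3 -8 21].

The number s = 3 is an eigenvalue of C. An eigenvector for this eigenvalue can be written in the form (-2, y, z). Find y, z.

-6, -3

We need (C - 3I)v = 0.
C - 3I = [[-3, -24, 50], [-6, -24, 52], [-3, -8, 18]].
Row 1: (-3)·-2 + (-24)·y + (50)·z = 0
Row 2: (-6)·-2 + (-24)·y + (52)·z = 0
Row 3: (-3)·-2 + (-8)·y + (18)·z = 0
Solving gives y = -6, z = -3.
Check: C·(-2, -6, -3) = (-6, -18, -9) = 3·(-2, -6, -3).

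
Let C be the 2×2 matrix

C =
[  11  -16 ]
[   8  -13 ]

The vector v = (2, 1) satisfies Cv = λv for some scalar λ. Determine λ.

3

Compute Cv: C·(2, 1) = (6, 3).
Since Cv = λv, compare component 1: 6 = λ·2, so λ = 3.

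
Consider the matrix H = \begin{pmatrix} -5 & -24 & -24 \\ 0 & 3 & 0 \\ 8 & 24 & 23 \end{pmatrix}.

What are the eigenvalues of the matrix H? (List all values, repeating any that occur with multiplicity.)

3, 7, 11

The characteristic polynomial is p(s) = det(sI - H).
Cofactor expansion gives p(s) = s^3 - 21s^2 + 131s - 231.
Since p(11) = 0, s = 11 is a root.
Factor out (s - 11): p(s) = (s - 11)·(s^2 - 10s + 21).
The quadratic factors as (s - 3)·(s - 7).
Eigenvalues: 3, 7, 11.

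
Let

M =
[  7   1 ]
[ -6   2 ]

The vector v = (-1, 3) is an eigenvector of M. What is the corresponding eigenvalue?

4

Compute Mv: M·(-1, 3) = (-4, 12).
Since Mv = λv, compare component 1: -4 = λ·-1, so λ = 4.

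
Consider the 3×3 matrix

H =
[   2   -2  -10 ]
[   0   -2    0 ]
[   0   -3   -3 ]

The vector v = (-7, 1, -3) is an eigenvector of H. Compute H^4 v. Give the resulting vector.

(-112, 16, -48)

First find the eigenvalue: Hv = (14, -2, 6) = -2·(-7, 1, -3), so λ = -2.
Then H^4 v = λ^4·v = (-2)^4·(-7, 1, -3) = 16·(-7, 1, -3) = (-112, 16, -48).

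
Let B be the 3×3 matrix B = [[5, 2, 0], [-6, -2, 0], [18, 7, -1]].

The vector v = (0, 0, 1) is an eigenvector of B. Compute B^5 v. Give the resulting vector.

First find the eigenvalue: Bv = (0, 0, -1) = -1·(0, 0, 1), so λ = -1.
Then B^5 v = λ^5·v = (-1)^5·(0, 0, 1) = -1·(0, 0, 1) = (0, 0, -1).

(0, 0, -1)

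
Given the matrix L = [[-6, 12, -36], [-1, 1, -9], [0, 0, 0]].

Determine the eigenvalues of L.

-3, -2, 0

The characteristic polynomial is p(lambda) = det(lambda·I - L).
Expanding along the first row, p(lambda) = lambda^3 + 5·lambda^2 + 6·lambda.
Rational-root test: lambda = 0 gives p(0) = 0.
Dividing by lambda leaves lambda^2 + 5·lambda + 6.
The quadratic factors as (lambda + 3)·(lambda + 2).
Eigenvalues: -3, -2, 0.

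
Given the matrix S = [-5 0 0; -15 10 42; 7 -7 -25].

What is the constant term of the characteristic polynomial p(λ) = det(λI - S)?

p(0) = det(0·I − S) = det(−S) = (−1)^3·det(S).
det(S) = -220, so p(0) = 220.

220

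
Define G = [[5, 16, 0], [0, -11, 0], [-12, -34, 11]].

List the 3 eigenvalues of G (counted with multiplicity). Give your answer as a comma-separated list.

-11, 5, 11

Set up det(μI - G) = 0.
Expanding along the first row, p(μ) = μ^3 - 5μ^2 - 121μ + 605.
Rational-root test: μ = 5 gives p(5) = 0.
Dividing by (μ - 5) leaves μ^2 - 121.
The quadratic factors as (μ + 11)·(μ - 11).
Eigenvalues: -11, 5, 11.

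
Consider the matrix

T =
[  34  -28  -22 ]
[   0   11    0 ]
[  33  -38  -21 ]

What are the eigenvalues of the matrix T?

1, 11, 12

Set up det(μI - T) = 0.
Cofactor expansion gives p(μ) = μ^3 - 24μ^2 + 155μ - 132.
Rational-root test: μ = 1 gives p(1) = 0.
Dividing by (μ - 1) leaves μ^2 - 23μ + 132.
The quadratic factors as (μ - 11)·(μ - 12).
Eigenvalues: 1, 11, 12.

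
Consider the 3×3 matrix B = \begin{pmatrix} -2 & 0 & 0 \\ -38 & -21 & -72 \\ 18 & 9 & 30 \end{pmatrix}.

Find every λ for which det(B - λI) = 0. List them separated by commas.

-2, 3, 6

Set up det(λI - B) = 0.
Expanding the 3×3 determinant: p(λ) = λ^3 - 7λ^2 + 36.
Rational-root test: λ = 3 gives p(3) = 0.
Factor out (λ - 3): p(λ) = (λ - 3)·(λ^2 - 4λ - 12).
The quadratic factors as (λ + 2)·(λ - 6).
Eigenvalues: -2, 3, 6.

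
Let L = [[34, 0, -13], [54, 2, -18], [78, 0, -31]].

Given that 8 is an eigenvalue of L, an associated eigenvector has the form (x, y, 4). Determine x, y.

2, 6

We need (L - 8I)v = 0.
L - 8I = [[26, 0, -13], [54, -6, -18], [78, 0, -39]].
Row 1: (26)·x + (0)·y + (-13)·4 = 0
Row 2: (54)·x + (-6)·y + (-18)·4 = 0
Row 3: (78)·x + (0)·y + (-39)·4 = 0
Solving gives x = 2, y = 6.
Check: L·(2, 6, 4) = (16, 48, 32) = 8·(2, 6, 4).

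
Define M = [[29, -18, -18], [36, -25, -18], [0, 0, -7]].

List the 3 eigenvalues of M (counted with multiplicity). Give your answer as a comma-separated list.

-7, -7, 11

Set up det(tI - M) = 0.
Expanding the 3×3 determinant: p(t) = t^3 + 3t^2 - 105t - 539.
Rational-root test: t = -7 gives p(-7) = 0.
Dividing by (t + 7) leaves t^2 - 4t - 77.
The quadratic factors as (t + 7)·(t - 11).
Eigenvalues: -7, -7, 11.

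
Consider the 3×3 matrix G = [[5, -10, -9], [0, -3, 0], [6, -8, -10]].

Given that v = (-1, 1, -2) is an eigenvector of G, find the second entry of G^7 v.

First find the eigenvalue: Gv = (3, -3, 6) = -3·(-1, 1, -2), so λ = -3.
Then G^7 v = λ^7·v = (-3)^7·(-1, 1, -2) = -2187·(-1, 1, -2) = (2187, -2187, 4374).

-2187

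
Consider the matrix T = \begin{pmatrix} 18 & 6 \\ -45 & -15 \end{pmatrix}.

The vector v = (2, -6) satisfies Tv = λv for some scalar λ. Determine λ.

Compute Tv: T·(2, -6) = (0, 0).
Since Tv = λv, compare component 1: 0 = λ·2, so λ = 0.

0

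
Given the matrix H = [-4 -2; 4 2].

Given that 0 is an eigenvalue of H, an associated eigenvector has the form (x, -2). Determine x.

We need (H)v = 0.
H = [[-4, -2], [4, 2]].
Row 1: (-4)·x + (-2)·-2 = 0
Row 2: (4)·x + (2)·-2 = 0
Solving gives x = 1.
Check: H·(1, -2) = (0, 0) = 0·(1, -2).

1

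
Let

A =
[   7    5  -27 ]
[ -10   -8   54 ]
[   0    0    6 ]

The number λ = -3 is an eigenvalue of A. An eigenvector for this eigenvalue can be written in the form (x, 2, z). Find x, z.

-1, 0

We need (A + 3I)v = 0.
A + 3I = [[10, 5, -27], [-10, -5, 54], [0, 0, 9]].
Row 1: (10)·x + (5)·2 + (-27)·z = 0
Row 2: (-10)·x + (-5)·2 + (54)·z = 0
Row 3: (0)·x + (0)·2 + (9)·z = 0
Solving gives x = -1, z = 0.
Check: A·(-1, 2, 0) = (3, -6, 0) = -3·(-1, 2, 0).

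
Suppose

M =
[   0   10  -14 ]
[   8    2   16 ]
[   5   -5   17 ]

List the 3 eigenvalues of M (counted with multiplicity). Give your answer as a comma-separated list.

2, 7, 10

Compute the characteristic polynomial p(r) = det(rI - M).
Cofactor expansion gives p(r) = r^3 - 19r^2 + 104r - 140.
Try r = 10: p(10) = 0, so 10 is a root.
Dividing by (r - 10) leaves r^2 - 9r + 14.
The quadratic factors as (r - 2)·(r - 7).
Eigenvalues: 2, 7, 10.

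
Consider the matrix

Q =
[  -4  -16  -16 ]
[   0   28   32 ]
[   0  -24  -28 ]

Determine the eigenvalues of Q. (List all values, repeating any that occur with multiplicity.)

-4, -4, 4

Set up det(sI - Q) = 0.
Cofactor expansion gives p(s) = s^3 + 4s^2 - 16s - 64.
Try s = -4: p(-4) = 0, so -4 is a root.
Dividing by (s + 4) leaves s^2 - 16.
The quadratic factors as (s + 4)·(s - 4).
Eigenvalues: -4, -4, 4.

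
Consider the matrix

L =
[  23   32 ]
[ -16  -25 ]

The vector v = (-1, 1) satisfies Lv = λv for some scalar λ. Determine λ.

Compute Lv: L·(-1, 1) = (9, -9).
Since Lv = λv, compare component 1: 9 = λ·-1, so λ = -9.

-9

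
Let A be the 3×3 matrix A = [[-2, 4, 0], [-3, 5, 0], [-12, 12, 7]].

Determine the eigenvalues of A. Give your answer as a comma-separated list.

Compute the characteristic polynomial p(μ) = det(μI - A).
Cofactor expansion gives p(μ) = μ^3 - 10μ^2 + 23μ - 14.
Since p(1) = 0, μ = 1 is a root.
Factor out (μ - 1): p(μ) = (μ - 1)·(μ^2 - 9μ + 14).
The quadratic factors as (μ - 2)·(μ - 7).
Eigenvalues: 1, 2, 7.

1, 2, 7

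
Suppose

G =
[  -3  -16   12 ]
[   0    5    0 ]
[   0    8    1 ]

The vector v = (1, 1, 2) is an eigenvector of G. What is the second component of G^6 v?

15625

First find the eigenvalue: Gv = (5, 5, 10) = 5·(1, 1, 2), so λ = 5.
Then G^6 v = λ^6·v = 5^6·(1, 1, 2) = 15625·(1, 1, 2) = (15625, 15625, 31250).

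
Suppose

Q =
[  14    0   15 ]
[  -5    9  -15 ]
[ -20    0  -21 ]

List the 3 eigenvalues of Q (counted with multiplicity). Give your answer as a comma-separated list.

Set up det(λI - Q) = 0.
Expanding the 3×3 determinant: p(λ) = λ^3 - 2λ^2 - 57λ - 54.
Since p(9) = 0, λ = 9 is a root.
Factor out (λ - 9): p(λ) = (λ - 9)·(λ^2 + 7λ + 6).
The quadratic factors as (λ + 6)·(λ + 1).
Eigenvalues: -6, -1, 9.

-6, -1, 9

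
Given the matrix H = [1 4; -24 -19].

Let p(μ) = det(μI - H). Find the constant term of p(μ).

p(μ) = μ^2 + 18μ + 77.
The constant term is 77.

77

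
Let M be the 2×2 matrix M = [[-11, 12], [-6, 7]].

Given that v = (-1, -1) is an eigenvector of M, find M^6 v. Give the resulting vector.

First find the eigenvalue: Mv = (-1, -1) = 1·(-1, -1), so λ = 1.
Then M^6 v = λ^6·v = 1^6·(-1, -1) = 1·(-1, -1) = (-1, -1).

(-1, -1)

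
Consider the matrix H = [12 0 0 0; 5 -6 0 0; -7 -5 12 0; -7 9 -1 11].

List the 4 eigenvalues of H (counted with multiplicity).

-6, 11, 12, 12

H is lower triangular, so its eigenvalues are the diagonal entries.
Diagonal: 12, -6, 12, 11.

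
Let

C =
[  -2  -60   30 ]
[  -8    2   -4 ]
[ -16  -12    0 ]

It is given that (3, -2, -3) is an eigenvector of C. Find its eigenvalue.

Compute Cv: C·(3, -2, -3) = (24, -16, -24).
Since Cv = λv, compare component 1: 24 = λ·3, so λ = 8.

8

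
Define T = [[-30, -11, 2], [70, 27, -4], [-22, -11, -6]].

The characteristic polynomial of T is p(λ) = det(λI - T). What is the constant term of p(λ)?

-240

p(λ) = λ^3 + 9λ^2 - 22λ - 240.
The constant term is -240.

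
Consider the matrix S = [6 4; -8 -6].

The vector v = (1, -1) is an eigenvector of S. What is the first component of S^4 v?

16

First find the eigenvalue: Sv = (2, -2) = 2·(1, -1), so λ = 2.
Then S^4 v = λ^4·v = 2^4·(1, -1) = 16·(1, -1) = (16, -16).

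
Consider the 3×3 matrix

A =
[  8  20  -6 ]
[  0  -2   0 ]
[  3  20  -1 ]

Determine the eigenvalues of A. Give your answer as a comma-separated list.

-2, 2, 5

Set up det(tI - A) = 0.
Cofactor expansion gives p(t) = t^3 - 5t^2 - 4t + 20.
Try t = 2: p(2) = 0, so 2 is a root.
Dividing by (t - 2) leaves t^2 - 3t - 10.
The quadratic factors as (t + 2)·(t - 5).
Eigenvalues: -2, 2, 5.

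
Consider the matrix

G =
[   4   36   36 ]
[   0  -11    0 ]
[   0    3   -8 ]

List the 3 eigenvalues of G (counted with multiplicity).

-11, -8, 4

Compute the characteristic polynomial p(λ) = det(λI - G).
Cofactor expansion gives p(λ) = λ^3 + 15λ^2 + 12λ - 352.
Rational-root test: λ = 4 gives p(4) = 0.
Factor out (λ - 4): p(λ) = (λ - 4)·(λ^2 + 19λ + 88).
The quadratic factors as (λ + 11)·(λ + 8).
Eigenvalues: -11, -8, 4.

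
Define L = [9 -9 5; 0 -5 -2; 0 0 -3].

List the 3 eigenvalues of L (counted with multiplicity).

L is upper triangular, so its eigenvalues are the diagonal entries.
Diagonal: 9, -5, -3.

-5, -3, 9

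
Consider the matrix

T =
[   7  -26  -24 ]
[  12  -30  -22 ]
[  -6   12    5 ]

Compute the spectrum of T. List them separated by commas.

-7, -6, -5

Compute the characteristic polynomial p(λ) = det(λI - T).
Expanding along the first row, p(λ) = λ^3 + 18λ^2 + 107λ + 210.
Since p(-6) = 0, λ = -6 is a root.
Dividing by (λ + 6) leaves λ^2 + 12λ + 35.
The quadratic factors as (λ + 7)·(λ + 5).
Eigenvalues: -7, -6, -5.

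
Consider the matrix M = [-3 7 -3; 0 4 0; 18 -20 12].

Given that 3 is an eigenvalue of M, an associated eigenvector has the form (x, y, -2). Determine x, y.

We need (M - 3I)v = 0.
M - 3I = [[-6, 7, -3], [0, 1, 0], [18, -20, 9]].
Row 1: (-6)·x + (7)·y + (-3)·-2 = 0
Row 2: (0)·x + (1)·y + (0)·-2 = 0
Row 3: (18)·x + (-20)·y + (9)·-2 = 0
Solving gives x = 1, y = 0.
Check: M·(1, 0, -2) = (3, 0, -6) = 3·(1, 0, -2).

1, 0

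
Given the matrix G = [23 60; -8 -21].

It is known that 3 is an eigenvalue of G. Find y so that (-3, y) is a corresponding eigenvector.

1

We need (G - 3I)v = 0.
G - 3I = [[20, 60], [-8, -24]].
Row 1: (20)·-3 + (60)·y = 0
Row 2: (-8)·-3 + (-24)·y = 0
Solving gives y = 1.
Check: G·(-3, 1) = (-9, 3) = 3·(-3, 1).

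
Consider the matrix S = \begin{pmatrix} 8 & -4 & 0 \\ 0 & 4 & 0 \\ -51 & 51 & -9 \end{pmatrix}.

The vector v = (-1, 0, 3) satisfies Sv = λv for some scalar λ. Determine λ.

8

Compute Sv: S·(-1, 0, 3) = (-8, 0, 24).
Since Sv = λv, compare component 1: -8 = λ·-1, so λ = 8.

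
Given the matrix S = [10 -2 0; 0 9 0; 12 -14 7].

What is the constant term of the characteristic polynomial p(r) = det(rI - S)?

p(0) = det(0·I − S) = det(−S) = (−1)^3·det(S).
det(S) = 630, so p(0) = -630.

-630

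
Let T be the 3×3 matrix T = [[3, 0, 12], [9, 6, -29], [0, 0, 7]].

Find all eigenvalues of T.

3, 6, 7

Set up det(lambda·I - T) = 0.
Expanding along the first row, p(lambda) = lambda^3 - 16·lambda^2 + 81·lambda - 126.
Rational-root test: lambda = 3 gives p(3) = 0.
Dividing by (lambda - 3) leaves lambda^2 - 13·lambda + 42.
The quadratic factors as (lambda - 6)·(lambda - 7).
Eigenvalues: 3, 6, 7.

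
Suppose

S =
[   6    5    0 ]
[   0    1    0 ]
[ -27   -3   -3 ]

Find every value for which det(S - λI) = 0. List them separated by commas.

Compute the characteristic polynomial p(λ) = det(λI - S).
Expanding the 3×3 determinant: p(λ) = λ^3 - 4λ^2 - 15λ + 18.
Try λ = 1: p(1) = 0, so 1 is a root.
Factor out (λ - 1): p(λ) = (λ - 1)·(λ^2 - 3λ - 18).
The quadratic factors as (λ + 3)·(λ - 6).
Eigenvalues: -3, 1, 6.

-3, 1, 6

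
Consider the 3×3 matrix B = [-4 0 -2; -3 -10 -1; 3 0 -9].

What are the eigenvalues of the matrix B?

Set up det(rI - B) = 0.
Expanding the 3×3 determinant: p(r) = r^3 + 23r^2 + 172r + 420.
Since p(-7) = 0, r = -7 is a root.
Factor out (r + 7): p(r) = (r + 7)·(r^2 + 16r + 60).
The quadratic factors as (r + 10)·(r + 6).
Eigenvalues: -10, -7, -6.

-10, -7, -6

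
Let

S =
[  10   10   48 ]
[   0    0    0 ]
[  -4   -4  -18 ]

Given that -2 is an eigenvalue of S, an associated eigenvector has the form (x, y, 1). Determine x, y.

-4, 0

We need (S + 2I)v = 0.
S + 2I = [[12, 10, 48], [0, 2, 0], [-4, -4, -16]].
Row 1: (12)·x + (10)·y + (48)·1 = 0
Row 2: (0)·x + (2)·y + (0)·1 = 0
Row 3: (-4)·x + (-4)·y + (-16)·1 = 0
Solving gives x = -4, y = 0.
Check: S·(-4, 0, 1) = (8, 0, -2) = -2·(-4, 0, 1).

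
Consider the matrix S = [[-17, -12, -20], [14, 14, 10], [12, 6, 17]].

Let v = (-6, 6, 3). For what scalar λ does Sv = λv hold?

5

Compute Sv: S·(-6, 6, 3) = (-30, 30, 15).
Since Sv = λv, compare component 1: -30 = λ·-6, so λ = 5.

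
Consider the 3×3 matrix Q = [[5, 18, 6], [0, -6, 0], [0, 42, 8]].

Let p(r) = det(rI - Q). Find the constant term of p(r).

p(r) = r^3 - 7r^2 - 38r + 240.
The constant term is 240.

240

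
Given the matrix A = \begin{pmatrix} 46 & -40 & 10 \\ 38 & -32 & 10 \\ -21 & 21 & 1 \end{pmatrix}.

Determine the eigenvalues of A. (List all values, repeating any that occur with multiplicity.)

1, 6, 8

Compute the characteristic polynomial p(r) = det(rI - A).
Expanding the 3×3 determinant: p(r) = r^3 - 15r^2 + 62r - 48.
Try r = 1: p(1) = 0, so 1 is a root.
Dividing by (r - 1) leaves r^2 - 14r + 48.
The quadratic factors as (r - 6)·(r - 8).
Eigenvalues: 1, 6, 8.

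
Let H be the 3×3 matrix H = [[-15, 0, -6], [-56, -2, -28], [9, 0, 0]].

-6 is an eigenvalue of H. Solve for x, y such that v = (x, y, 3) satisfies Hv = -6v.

-2, -7

We need (H + 6I)v = 0.
H + 6I = [[-9, 0, -6], [-56, 4, -28], [9, 0, 6]].
Row 1: (-9)·x + (0)·y + (-6)·3 = 0
Row 2: (-56)·x + (4)·y + (-28)·3 = 0
Row 3: (9)·x + (0)·y + (6)·3 = 0
Solving gives x = -2, y = -7.
Check: H·(-2, -7, 3) = (12, 42, -18) = -6·(-2, -7, 3).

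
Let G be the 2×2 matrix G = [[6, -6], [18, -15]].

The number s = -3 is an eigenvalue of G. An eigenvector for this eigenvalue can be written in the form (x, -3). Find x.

We need (G + 3I)v = 0.
G + 3I = [[9, -6], [18, -12]].
Row 1: (9)·x + (-6)·-3 = 0
Row 2: (18)·x + (-12)·-3 = 0
Solving gives x = -2.
Check: G·(-2, -3) = (6, 9) = -3·(-2, -3).

-2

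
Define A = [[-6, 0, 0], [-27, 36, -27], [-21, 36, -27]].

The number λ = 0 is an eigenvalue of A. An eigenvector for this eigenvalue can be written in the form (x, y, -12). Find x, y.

0, -9

We need (A)v = 0.
A = [[-6, 0, 0], [-27, 36, -27], [-21, 36, -27]].
Row 1: (-6)·x + (0)·y + (0)·-12 = 0
Row 2: (-27)·x + (36)·y + (-27)·-12 = 0
Row 3: (-21)·x + (36)·y + (-27)·-12 = 0
Solving gives x = 0, y = -9.
Check: A·(0, -9, -12) = (0, 0, 0) = 0·(0, -9, -12).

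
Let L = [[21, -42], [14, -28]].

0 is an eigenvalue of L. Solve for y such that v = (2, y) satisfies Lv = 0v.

1

We need (L)v = 0.
L = [[21, -42], [14, -28]].
Row 1: (21)·2 + (-42)·y = 0
Row 2: (14)·2 + (-28)·y = 0
Solving gives y = 1.
Check: L·(2, 1) = (0, 0) = 0·(2, 1).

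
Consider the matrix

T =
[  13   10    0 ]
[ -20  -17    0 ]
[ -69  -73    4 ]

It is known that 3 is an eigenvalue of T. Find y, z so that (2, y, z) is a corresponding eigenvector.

-2, -8

We need (T - 3I)v = 0.
T - 3I = [[10, 10, 0], [-20, -20, 0], [-69, -73, 1]].
Row 1: (10)·2 + (10)·y + (0)·z = 0
Row 2: (-20)·2 + (-20)·y + (0)·z = 0
Row 3: (-69)·2 + (-73)·y + (1)·z = 0
Solving gives y = -2, z = -8.
Check: T·(2, -2, -8) = (6, -6, -24) = 3·(2, -2, -8).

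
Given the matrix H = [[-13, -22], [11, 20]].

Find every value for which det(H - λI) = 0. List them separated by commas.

det(H - λI) = (-13 - λ)(20 - λ) - (-22)·(11) = λ^2 - 7λ - 18.
This factors as (λ + 2)·(λ - 9) = 0.
Eigenvalues: -2, 9.

-2, 9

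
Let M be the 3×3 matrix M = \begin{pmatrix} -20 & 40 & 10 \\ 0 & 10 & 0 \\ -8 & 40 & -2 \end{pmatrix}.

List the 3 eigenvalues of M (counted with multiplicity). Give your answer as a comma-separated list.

Set up det(λI - M) = 0.
Expanding the 3×3 determinant: p(λ) = λ^3 + 12λ^2 - 100λ - 1200.
Try λ = -12: p(-12) = 0, so -12 is a root.
Factor out (λ + 12): p(λ) = (λ + 12)·(λ^2 - 100).
The quadratic factors as (λ + 10)·(λ - 10).
Eigenvalues: -12, -10, 10.

-12, -10, 10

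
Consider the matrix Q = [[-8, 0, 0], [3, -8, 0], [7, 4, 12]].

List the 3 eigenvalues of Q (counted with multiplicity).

-8, -8, 12

Q is lower triangular, so its eigenvalues are the diagonal entries.
Diagonal: -8, -8, 12.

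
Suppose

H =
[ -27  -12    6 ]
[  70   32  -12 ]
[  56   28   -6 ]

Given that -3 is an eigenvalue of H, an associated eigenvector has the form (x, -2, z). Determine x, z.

We need (H + 3I)v = 0.
H + 3I = [[-24, -12, 6], [70, 35, -12], [56, 28, -3]].
Row 1: (-24)·x + (-12)·-2 + (6)·z = 0
Row 2: (70)·x + (35)·-2 + (-12)·z = 0
Row 3: (56)·x + (28)·-2 + (-3)·z = 0
Solving gives x = 1, z = 0.
Check: H·(1, -2, 0) = (-3, 6, 0) = -3·(1, -2, 0).

1, 0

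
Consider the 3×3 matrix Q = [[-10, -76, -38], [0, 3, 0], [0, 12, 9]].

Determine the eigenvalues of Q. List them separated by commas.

-10, 3, 9

The characteristic polynomial is p(μ) = det(μI - Q).
Cofactor expansion gives p(μ) = μ^3 - 2μ^2 - 93μ + 270.
Try μ = 3: p(3) = 0, so 3 is a root.
Factor out (μ - 3): p(μ) = (μ - 3)·(μ^2 + μ - 90).
The quadratic factors as (μ + 10)·(μ - 9).
Eigenvalues: -10, 3, 9.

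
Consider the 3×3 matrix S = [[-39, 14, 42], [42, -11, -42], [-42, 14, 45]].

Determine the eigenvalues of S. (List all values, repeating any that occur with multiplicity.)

Set up det(tI - S) = 0.
Expanding the 3×3 determinant: p(t) = t^3 + 5t^2 - 57t + 99.
Rational-root test: t = -11 gives p(-11) = 0.
Factor out (t + 11): p(t) = (t + 11)·(t^2 - 6t + 9).
The quadratic factor is (t - 3)^2.
Eigenvalues: -11, 3, 3.

-11, 3, 3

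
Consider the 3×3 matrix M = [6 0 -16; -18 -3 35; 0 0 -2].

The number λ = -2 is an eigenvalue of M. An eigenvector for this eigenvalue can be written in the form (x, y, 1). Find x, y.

We need (M + 2I)v = 0.
M + 2I = [[8, 0, -16], [-18, -1, 35], [0, 0, 0]].
Row 1: (8)·x + (0)·y + (-16)·1 = 0
Row 2: (-18)·x + (-1)·y + (35)·1 = 0
Row 3: (0)·x + (0)·y + (0)·1 = 0
Solving gives x = 2, y = -1.
Check: M·(2, -1, 1) = (-4, 2, -2) = -2·(2, -1, 1).

2, -1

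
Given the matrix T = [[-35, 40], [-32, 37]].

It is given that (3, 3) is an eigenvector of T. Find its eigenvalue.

Compute Tv: T·(3, 3) = (15, 15).
Since Tv = λv, compare component 1: 15 = λ·3, so λ = 5.

5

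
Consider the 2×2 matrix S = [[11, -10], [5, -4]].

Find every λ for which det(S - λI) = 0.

1, 6

det(S - rI) = (11 - r)(-4 - r) - (-10)·(5) = r^2 - 7r + 6.
This factors as (r - 1)·(r - 6) = 0.
Eigenvalues: 1, 6.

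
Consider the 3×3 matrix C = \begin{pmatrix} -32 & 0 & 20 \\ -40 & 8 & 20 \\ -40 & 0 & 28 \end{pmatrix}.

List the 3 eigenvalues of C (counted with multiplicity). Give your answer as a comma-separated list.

Compute the characteristic polynomial p(lambda) = det(lambda·I - C).
Cofactor expansion gives p(lambda) = lambda^3 - 4·lambda^2 - 128·lambda + 768.
Try lambda = -12: p(-12) = 0, so -12 is a root.
Factor out (lambda + 12): p(lambda) = (lambda + 12)·(lambda^2 - 16·lambda + 64).
The quadratic factor is (lambda - 8)^2.
Eigenvalues: -12, 8, 8.

-12, 8, 8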